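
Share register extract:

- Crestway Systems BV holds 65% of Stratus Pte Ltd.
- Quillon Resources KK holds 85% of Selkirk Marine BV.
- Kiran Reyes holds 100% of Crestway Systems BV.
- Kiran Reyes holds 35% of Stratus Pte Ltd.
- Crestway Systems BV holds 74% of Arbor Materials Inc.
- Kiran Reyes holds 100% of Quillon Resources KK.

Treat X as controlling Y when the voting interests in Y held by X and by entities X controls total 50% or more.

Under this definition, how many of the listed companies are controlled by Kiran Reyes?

Kiran holds 100% of Crestway, so Kiran controls Crestway.
Kiran holds 100% of Quillon, so Kiran controls Quillon.
Crestway and Kiran together hold 65% + 35% = 100% of Stratus, so Kiran controls Stratus.
Quillon holds 85% of Selkirk, so Kiran controls Selkirk.
Crestway holds 74% of Arbor, so Kiran controls Arbor.
Kiran controls 5 companies.

5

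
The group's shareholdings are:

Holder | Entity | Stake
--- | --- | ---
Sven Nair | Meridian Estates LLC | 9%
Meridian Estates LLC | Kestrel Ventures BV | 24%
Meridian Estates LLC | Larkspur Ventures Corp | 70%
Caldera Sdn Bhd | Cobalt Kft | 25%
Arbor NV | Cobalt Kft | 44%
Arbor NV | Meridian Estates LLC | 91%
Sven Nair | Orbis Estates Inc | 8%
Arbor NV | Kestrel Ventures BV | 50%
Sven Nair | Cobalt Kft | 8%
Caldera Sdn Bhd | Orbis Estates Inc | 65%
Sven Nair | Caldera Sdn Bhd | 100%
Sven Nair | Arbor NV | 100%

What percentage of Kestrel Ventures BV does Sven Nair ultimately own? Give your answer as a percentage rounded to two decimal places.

74.00%

Sven reaches Kestrel along 3 paths.
Via Arbor: 100% × 50% = 50%.
Via Meridian: 9% × 24% = 2.16%.
Via Arbor → Meridian: 100% × 91% × 24% = 21.84%.
Total: 50% + 2.16% + 21.84% = 74%.
Rounded: 74.00%.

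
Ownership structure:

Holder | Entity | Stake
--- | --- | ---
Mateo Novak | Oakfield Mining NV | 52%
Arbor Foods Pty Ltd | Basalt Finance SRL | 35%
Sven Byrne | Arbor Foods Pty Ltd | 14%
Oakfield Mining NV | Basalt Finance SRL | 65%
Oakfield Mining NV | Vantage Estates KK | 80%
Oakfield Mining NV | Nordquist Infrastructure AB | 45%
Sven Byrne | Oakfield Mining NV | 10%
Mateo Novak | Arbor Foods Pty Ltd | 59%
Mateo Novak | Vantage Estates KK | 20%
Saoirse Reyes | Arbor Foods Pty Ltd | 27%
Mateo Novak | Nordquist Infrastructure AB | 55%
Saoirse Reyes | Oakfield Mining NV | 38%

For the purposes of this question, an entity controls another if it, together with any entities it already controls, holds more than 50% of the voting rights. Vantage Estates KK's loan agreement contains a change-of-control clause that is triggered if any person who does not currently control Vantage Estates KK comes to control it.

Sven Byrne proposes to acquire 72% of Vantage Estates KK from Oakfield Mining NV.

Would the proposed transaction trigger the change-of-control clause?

Yes

The purchase adds only to Sven's holdings (Oakfield's stake shrinks), so Sven is the only person who could newly come to control Vantage.
Sven's largest direct stake is 14% in Arbor, which does not meet the threshold, so Sven controls no company.
Neither Sven nor any entity Sven controls holds any voting interest in Vantage.
So before the transaction, Sven does not control Vantage.
After the purchase, Sven holds 72% of Vantage directly, and Oakfield's stake falls to 8%.
Sven holds 72% of Vantage, so Sven controls Vantage.
Sven did not control Vantage before and does after, so the clause is triggered.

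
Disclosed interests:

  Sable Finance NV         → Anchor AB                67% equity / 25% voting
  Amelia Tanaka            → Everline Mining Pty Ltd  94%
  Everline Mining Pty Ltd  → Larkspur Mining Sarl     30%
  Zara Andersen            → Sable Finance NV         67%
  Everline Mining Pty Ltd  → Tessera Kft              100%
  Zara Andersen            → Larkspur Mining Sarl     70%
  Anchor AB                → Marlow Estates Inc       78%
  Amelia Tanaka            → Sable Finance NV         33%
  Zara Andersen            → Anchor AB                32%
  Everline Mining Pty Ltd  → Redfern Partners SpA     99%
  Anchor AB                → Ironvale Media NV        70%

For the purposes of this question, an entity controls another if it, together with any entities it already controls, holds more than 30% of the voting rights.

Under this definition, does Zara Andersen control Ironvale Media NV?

Zara holds 67% of Sable, so Zara controls Sable.
Zara and Sable together hold 32% + 25% = 57% of Anchor, so Zara controls Anchor.
Anchor holds 70% of Ironvale, so Zara controls Ironvale.

Yes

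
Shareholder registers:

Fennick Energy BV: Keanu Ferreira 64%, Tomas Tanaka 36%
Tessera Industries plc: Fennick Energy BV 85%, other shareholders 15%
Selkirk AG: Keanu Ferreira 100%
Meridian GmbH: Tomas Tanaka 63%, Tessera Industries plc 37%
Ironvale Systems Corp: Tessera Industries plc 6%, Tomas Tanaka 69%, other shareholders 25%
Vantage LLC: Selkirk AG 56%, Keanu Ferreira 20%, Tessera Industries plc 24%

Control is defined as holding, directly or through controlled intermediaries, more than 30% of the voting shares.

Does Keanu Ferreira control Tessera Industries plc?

Keanu holds 64% of Fennick, so Keanu controls Fennick.
Fennick holds 85% of Tessera, so Keanu controls Tessera.

Yes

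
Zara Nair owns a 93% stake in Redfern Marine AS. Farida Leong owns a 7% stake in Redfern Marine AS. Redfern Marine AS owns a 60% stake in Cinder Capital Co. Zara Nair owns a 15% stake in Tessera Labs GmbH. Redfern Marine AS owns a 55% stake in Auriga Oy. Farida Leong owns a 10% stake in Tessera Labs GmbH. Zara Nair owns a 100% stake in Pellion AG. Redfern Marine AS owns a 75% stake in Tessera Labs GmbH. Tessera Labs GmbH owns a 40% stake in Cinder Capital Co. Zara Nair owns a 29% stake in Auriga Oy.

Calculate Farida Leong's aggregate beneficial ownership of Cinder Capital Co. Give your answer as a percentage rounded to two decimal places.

Farida reaches Cinder along 3 paths.
Via Tessera: 10% × 40% = 4%.
Via Redfern → Tessera: 7% × 75% × 40% = 2.1%.
Via Redfern: 7% × 60% = 4.2%.
Total: 4% + 2.1% + 4.2% = 10.3%.
Rounded: 10.30%.

10.30%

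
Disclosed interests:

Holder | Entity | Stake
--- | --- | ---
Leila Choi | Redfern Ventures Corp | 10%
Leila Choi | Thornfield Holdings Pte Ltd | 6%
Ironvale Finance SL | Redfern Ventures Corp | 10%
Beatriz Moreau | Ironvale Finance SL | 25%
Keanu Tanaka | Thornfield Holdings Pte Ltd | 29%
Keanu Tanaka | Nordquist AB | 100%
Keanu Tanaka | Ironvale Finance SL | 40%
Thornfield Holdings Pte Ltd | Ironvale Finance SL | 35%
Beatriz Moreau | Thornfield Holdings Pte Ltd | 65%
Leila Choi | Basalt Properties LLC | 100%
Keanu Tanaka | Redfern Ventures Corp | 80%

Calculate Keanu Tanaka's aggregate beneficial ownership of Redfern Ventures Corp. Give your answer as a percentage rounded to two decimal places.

Keanu reaches Redfern along 3 paths.
Direct stake: 80% = 80%.
Via Thornfield → Ironvale: 29% × 35% × 10% = 1.015%.
Via Ironvale: 40% × 10% = 4%.
Total: 80% + 1.015% + 4% = 85.015%.
Rounded: 85.02%.

85.02%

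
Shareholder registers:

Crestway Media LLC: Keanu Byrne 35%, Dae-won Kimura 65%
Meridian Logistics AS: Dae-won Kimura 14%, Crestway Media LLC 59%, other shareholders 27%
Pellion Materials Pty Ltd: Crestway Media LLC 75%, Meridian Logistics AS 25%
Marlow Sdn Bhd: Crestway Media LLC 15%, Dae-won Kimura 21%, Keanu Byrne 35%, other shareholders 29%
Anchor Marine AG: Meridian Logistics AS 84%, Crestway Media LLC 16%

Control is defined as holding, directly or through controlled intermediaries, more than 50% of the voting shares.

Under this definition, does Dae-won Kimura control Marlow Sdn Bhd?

Dae-won holds 65% of Crestway, so Dae-won controls Crestway.
Dae-won and Crestway together hold 14% + 59% = 73% of Meridian, so Dae-won controls Meridian.
Crestway and Meridian together hold 75% + 25% = 100% of Pellion, so Dae-won controls Pellion.
Meridian and Crestway together hold 84% + 16% = 100% of Anchor, so Dae-won controls Anchor.
In Marlow, Dae-won's side holds only 15% + 21% = 36%, not > 50%.
So Dae-won does not control Marlow.

No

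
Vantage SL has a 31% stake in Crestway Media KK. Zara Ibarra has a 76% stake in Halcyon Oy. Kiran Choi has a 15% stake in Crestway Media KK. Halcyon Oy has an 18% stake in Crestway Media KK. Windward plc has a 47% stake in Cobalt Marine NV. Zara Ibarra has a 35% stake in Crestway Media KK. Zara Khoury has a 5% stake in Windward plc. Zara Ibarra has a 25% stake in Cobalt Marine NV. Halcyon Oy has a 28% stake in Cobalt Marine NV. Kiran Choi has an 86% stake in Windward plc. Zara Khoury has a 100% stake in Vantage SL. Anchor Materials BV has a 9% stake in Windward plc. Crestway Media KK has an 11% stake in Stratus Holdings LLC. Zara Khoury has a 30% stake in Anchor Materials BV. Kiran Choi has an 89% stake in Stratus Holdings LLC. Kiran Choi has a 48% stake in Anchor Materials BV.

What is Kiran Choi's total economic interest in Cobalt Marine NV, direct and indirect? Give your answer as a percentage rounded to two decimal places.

42.45%

Kiran reaches Cobalt along 2 paths.
Via Anchor → Windward: 48% × 9% × 47% = 2.0304%.
Via Windward: 86% × 47% = 40.42%.
Total: 2.0304% + 40.42% = 42.4504%.
Rounded: 42.45%.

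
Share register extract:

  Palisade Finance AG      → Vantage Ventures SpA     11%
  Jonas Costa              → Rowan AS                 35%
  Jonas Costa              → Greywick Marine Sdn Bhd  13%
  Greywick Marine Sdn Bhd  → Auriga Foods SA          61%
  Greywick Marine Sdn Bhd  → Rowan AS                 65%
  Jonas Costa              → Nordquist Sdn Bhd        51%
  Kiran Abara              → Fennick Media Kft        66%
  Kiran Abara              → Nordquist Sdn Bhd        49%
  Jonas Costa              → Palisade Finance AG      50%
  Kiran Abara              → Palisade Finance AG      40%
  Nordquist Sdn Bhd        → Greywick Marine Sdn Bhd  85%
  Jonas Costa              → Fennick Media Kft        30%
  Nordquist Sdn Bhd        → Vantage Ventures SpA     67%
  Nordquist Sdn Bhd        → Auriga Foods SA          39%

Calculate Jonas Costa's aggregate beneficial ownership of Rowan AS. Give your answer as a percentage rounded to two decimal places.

Jonas reaches Rowan along 3 paths.
Via Nordquist → Greywick: 51% × 85% × 65% = 28.1775%.
Via Greywick: 13% × 65% = 8.45%.
Direct stake: 35% = 35%.
Total: 28.1775% + 8.45% + 35% = 71.6275%.
Rounded: 71.63%.

71.63%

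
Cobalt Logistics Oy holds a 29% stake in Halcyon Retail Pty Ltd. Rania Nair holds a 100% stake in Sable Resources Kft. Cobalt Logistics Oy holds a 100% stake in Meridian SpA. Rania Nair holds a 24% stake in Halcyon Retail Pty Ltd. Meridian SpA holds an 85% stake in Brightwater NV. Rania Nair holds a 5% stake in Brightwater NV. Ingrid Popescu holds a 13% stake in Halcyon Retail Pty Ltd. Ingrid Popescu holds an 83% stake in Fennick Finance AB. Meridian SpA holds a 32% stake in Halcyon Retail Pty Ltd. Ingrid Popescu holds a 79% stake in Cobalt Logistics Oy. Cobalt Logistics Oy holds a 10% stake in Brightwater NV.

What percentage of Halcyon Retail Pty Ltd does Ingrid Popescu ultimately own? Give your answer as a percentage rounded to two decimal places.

Ingrid reaches Halcyon along 3 paths.
Via Cobalt → Meridian: 79% × 100% × 32% = 25.28%.
Via Cobalt: 79% × 29% = 22.91%.
Direct stake: 13% = 13%.
Total: 25.28% + 22.91% + 13% = 61.19%.

61.19%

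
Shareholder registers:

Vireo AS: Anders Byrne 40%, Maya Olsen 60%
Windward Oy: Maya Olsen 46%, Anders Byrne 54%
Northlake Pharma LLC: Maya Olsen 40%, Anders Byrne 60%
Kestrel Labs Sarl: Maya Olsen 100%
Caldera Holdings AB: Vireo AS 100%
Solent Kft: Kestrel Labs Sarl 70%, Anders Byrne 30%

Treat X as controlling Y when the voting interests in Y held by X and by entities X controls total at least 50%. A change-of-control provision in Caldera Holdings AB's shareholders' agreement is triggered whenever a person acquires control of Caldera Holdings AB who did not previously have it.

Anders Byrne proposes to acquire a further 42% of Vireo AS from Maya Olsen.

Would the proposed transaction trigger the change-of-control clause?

Yes

The purchase adds only to Anders's holdings (Maya's stake shrinks), so Anders is the only person who could newly come to control Caldera.
Anders holds 54% of Windward, so Anders controls Windward.
Anders holds 60% of Northlake, so Anders controls Northlake.
Neither Anders nor any entity Anders controls holds any voting interest in Caldera.
So before the transaction, Anders does not control Caldera.
After the purchase, Anders's direct stake in Vireo rises to 40% + 42% = 82%, and Maya's stake falls to 18%.
Anders holds 82% of Vireo, so Anders controls Vireo.
Vireo holds 100% of Caldera, so Anders controls Caldera.
Anders did not control Caldera before and does after, so the clause is triggered.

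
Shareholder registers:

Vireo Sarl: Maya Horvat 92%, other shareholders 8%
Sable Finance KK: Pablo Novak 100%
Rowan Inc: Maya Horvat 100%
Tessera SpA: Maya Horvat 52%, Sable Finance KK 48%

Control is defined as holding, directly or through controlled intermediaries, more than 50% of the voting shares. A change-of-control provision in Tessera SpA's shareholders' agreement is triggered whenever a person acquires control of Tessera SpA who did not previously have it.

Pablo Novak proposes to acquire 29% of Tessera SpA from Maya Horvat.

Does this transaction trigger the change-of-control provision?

The purchase adds only to Pablo's holdings (Maya's stake shrinks), so Pablo is the only person who could newly come to control Tessera.
Pablo holds 100% of Sable, so Pablo controls Sable.
In Tessera, Pablo's side holds only 48%, not > 50%.
So before the transaction, Pablo does not control Tessera.
After the purchase, Pablo holds 29% of Tessera directly, and Maya's stake falls to 23%.
Sable and Pablo together hold 48% + 29% = 77% of Tessera, so Pablo controls Tessera.
Pablo did not control Tessera before and does after, so the clause is triggered.

Yes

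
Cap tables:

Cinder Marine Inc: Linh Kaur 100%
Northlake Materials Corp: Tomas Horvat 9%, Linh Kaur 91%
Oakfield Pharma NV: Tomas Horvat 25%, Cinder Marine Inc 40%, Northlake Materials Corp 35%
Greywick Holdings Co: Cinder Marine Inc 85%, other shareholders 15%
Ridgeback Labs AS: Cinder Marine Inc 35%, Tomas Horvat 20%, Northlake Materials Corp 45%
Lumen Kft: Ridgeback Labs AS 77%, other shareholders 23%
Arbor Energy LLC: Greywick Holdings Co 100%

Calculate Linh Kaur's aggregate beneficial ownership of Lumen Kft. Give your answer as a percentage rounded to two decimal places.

58.48%

Linh reaches Lumen along 2 paths.
Via Cinder → Ridgeback: 100% × 35% × 77% = 26.95%.
Via Northlake → Ridgeback: 91% × 45% × 77% = 31.5315%.
Total: 26.95% + 31.5315% = 58.4815%.
Rounded: 58.48%.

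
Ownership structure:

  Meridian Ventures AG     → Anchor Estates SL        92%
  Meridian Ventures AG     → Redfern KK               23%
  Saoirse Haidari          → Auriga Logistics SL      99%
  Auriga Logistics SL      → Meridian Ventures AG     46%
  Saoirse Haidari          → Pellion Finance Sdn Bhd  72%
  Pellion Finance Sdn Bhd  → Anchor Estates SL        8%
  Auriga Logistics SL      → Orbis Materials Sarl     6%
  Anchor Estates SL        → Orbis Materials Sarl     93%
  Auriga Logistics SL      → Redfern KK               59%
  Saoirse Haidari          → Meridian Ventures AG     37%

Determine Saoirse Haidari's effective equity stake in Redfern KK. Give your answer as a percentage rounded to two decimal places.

Saoirse reaches Redfern along 3 paths.
Via Auriga: 99% × 59% = 58.41%.
Via Auriga → Meridian: 99% × 46% × 23% = 10.4742%.
Via Meridian: 37% × 23% = 8.51%.
Total: 58.41% + 10.4742% + 8.51% = 77.3942%.
Rounded: 77.39%.

77.39%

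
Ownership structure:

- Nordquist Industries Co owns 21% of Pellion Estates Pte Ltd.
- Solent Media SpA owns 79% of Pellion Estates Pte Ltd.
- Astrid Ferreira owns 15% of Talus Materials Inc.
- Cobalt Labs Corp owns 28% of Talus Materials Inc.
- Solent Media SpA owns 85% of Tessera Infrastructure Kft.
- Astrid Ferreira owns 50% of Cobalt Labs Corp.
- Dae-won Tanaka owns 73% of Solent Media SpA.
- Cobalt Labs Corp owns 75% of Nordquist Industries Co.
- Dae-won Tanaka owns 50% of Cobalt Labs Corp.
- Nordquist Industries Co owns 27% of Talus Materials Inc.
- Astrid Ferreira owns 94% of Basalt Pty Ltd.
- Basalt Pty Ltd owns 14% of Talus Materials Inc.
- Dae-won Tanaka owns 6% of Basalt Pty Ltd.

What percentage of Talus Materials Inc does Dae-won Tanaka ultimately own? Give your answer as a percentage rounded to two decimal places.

24.97%

Dae-won reaches Talus along 3 paths.
Via Cobalt: 50% × 28% = 14%.
Via Cobalt → Nordquist: 50% × 75% × 27% = 10.125%.
Via Basalt: 6% × 14% = 0.84%.
Total: 14% + 10.125% + 0.84% = 24.965%.
Rounded: 24.97%.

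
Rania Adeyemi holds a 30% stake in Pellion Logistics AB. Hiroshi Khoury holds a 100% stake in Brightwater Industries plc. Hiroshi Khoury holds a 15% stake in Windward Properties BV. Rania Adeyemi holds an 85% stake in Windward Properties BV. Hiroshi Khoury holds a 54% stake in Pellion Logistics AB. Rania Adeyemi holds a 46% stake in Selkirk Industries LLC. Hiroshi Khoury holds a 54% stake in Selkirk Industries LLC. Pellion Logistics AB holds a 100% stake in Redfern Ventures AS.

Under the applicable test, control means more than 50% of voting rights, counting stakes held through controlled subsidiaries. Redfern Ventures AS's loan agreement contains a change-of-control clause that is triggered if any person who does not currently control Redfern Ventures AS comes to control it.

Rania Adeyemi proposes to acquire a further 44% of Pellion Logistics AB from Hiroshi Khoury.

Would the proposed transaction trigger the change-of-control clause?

The purchase adds only to Rania's holdings (Hiroshi's stake shrinks), so Rania is the only person who could newly come to control Redfern.
Rania holds 85% of Windward, so Rania controls Windward.
Neither Rania nor any entity Rania controls holds any voting interest in Redfern.
So before the transaction, Rania does not control Redfern.
After the purchase, Rania's direct stake in Pellion rises to 30% + 44% = 74%, and Hiroshi's stake falls to 10%.
Rania holds 74% of Pellion, so Rania controls Pellion.
Pellion holds 100% of Redfern, so Rania controls Redfern.
Rania did not control Redfern before and does after, so the clause is triggered.

Yes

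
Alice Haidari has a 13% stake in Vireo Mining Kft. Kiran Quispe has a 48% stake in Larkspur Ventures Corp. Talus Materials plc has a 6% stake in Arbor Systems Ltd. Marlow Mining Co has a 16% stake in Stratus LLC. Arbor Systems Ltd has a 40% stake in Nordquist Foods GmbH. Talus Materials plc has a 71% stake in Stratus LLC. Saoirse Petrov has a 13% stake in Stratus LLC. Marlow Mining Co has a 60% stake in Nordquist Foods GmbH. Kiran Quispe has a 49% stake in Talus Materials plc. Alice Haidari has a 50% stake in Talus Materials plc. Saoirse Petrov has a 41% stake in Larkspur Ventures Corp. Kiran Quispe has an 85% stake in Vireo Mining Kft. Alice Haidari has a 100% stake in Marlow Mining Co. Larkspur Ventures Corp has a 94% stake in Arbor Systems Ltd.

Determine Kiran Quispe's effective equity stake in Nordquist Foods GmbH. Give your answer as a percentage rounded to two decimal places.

19.22%

Kiran reaches Nordquist along 2 paths.
Via Talus → Arbor: 49% × 6% × 40% = 1.176%.
Via Larkspur → Arbor: 48% × 94% × 40% = 18.048%.
Total: 1.176% + 18.048% = 19.224%.
Rounded: 19.22%.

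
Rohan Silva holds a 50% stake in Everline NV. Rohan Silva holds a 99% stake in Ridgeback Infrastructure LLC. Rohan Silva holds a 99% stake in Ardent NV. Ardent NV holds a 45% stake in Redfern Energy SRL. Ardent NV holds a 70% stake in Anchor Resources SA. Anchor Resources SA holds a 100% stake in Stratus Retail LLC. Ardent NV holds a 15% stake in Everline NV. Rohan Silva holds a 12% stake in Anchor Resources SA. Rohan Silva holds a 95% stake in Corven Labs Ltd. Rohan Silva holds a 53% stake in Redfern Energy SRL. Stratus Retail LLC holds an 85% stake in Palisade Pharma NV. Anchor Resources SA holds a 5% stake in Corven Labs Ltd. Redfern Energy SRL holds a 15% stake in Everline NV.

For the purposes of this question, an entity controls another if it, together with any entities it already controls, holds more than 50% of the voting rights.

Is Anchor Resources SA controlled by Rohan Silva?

Rohan holds 99% of Ardent, so Rohan controls Ardent.
Ardent and Rohan together hold 70% + 12% = 82% of Anchor, so Rohan controls Anchor.

Yes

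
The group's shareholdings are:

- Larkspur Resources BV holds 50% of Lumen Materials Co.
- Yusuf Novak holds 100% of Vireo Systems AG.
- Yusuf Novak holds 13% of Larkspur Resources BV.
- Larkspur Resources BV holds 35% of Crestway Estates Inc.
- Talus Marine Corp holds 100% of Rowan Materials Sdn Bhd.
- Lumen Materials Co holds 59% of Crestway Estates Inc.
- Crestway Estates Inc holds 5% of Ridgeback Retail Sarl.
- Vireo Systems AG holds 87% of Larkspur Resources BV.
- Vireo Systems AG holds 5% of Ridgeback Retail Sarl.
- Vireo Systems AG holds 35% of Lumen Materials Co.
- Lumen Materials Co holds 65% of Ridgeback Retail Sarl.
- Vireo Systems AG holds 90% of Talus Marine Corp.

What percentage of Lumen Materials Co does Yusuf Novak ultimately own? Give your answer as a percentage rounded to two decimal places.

85.00%

Yusuf reaches Lumen along 3 paths.
Via Larkspur: 13% × 50% = 6.5%.
Via Vireo → Larkspur: 100% × 87% × 50% = 43.5%.
Via Vireo: 100% × 35% = 35%.
Total: 6.5% + 43.5% + 35% = 85%.
Rounded: 85.00%.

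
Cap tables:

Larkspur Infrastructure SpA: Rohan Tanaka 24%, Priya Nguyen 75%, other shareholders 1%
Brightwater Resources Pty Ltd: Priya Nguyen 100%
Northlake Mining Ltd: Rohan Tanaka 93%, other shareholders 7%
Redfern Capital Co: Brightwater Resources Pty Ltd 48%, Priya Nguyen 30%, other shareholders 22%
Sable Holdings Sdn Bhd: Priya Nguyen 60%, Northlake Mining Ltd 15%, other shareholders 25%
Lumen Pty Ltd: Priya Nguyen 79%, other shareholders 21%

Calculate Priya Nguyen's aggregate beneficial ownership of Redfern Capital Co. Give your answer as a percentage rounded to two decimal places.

Priya reaches Redfern along 2 paths.
Via Brightwater: 100% × 48% = 48%.
Direct stake: 30% = 30%.
Total: 48% + 30% = 78%.
Rounded: 78.00%.

78.00%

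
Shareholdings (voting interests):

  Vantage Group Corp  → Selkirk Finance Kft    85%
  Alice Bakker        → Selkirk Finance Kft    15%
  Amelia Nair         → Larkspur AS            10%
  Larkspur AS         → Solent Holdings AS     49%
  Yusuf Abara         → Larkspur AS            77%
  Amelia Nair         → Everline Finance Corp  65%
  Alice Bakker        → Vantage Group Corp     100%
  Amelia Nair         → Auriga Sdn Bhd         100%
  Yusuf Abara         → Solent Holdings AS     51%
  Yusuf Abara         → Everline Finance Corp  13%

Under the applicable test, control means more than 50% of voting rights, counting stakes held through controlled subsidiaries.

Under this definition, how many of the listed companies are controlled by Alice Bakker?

Alice holds 100% of Vantage, so Alice controls Vantage.
Vantage and Alice together hold 85% + 15% = 100% of Selkirk, so Alice controls Selkirk.
No other company's threshold is met.
Alice controls 2 companies.

2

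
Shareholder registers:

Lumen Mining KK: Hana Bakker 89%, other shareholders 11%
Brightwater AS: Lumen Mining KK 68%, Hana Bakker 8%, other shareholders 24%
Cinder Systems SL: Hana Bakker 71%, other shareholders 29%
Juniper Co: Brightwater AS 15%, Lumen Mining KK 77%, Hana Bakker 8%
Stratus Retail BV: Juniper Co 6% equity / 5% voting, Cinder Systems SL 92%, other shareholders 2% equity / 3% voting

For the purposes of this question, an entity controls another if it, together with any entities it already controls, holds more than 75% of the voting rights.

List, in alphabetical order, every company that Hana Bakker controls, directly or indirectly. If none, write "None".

Hana holds 89% of Lumen, so Hana controls Lumen.
Lumen and Hana together hold 68% + 8% = 76% of Brightwater, so Hana controls Brightwater.
Brightwater and Lumen and Hana together hold 15% + 77% + 8% = 100% of Juniper, so Hana controls Juniper.
No other company's threshold is met.

Brightwater AS, Juniper Co, Lumen Mining KK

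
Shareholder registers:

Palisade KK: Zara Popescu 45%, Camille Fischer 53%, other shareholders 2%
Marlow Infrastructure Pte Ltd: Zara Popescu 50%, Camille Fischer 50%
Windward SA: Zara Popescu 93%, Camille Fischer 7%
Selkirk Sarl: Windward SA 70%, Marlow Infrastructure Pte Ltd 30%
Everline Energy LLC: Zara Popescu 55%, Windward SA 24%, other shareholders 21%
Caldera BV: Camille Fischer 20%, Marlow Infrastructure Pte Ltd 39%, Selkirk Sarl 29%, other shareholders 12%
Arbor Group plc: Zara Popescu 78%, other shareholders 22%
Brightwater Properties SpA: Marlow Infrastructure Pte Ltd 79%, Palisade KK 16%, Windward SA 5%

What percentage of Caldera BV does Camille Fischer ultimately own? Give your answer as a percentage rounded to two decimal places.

Camille reaches Caldera along 4 paths.
Direct stake: 20% = 20%.
Via Marlow: 50% × 39% = 19.5%.
Via Windward → Selkirk: 7% × 70% × 29% = 1.421%.
Via Marlow → Selkirk: 50% × 30% × 29% = 4.35%.
Total: 20% + 19.5% + 1.421% + 4.35% = 45.271%.
Rounded: 45.27%.

45.27%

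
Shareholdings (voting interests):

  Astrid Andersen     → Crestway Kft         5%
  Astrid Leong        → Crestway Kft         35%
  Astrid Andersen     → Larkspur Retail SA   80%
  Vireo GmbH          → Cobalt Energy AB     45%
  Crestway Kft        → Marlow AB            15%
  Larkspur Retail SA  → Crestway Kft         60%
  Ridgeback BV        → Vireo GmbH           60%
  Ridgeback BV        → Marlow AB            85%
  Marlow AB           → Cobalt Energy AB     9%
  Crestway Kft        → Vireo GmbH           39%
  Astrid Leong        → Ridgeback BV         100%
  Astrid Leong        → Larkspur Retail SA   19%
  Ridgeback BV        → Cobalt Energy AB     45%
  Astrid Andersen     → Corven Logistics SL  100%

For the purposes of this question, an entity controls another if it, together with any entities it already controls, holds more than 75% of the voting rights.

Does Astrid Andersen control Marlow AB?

Astrid Andersen holds 80% of Larkspur, so Astrid Andersen controls Larkspur.
Astrid Andersen holds 100% of Corven, so Astrid Andersen controls Corven.
Neither Astrid Andersen nor any entity Astrid Andersen controls holds any voting interest in Marlow.
So Astrid Andersen does not control Marlow.

No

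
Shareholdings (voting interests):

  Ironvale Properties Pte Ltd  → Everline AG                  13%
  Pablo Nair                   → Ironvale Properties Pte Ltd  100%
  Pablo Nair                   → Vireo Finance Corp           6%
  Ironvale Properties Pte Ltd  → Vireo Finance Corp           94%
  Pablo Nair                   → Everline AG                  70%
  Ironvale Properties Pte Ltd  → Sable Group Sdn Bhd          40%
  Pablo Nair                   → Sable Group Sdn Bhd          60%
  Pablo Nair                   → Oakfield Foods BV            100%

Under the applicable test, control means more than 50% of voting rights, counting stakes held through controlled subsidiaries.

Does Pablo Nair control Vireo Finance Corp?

Pablo holds 100% of Ironvale, so Pablo controls Ironvale.
Pablo and Ironvale together hold 6% + 94% = 100% of Vireo, so Pablo controls Vireo.

Yes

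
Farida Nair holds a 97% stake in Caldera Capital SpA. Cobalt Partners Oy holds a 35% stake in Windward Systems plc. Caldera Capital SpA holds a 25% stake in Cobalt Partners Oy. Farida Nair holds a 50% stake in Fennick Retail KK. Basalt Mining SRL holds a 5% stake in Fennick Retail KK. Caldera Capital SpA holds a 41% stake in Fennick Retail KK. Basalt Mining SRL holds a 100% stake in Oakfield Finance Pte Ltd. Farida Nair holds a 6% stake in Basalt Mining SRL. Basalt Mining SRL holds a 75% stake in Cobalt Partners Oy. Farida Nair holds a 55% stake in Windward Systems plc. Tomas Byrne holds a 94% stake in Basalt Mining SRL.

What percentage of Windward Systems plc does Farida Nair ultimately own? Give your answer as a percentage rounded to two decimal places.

65.06%

Farida reaches Windward along 3 paths.
Direct stake: 55% = 55%.
Via Caldera → Cobalt: 97% × 25% × 35% = 8.4875%.
Via Basalt → Cobalt: 6% × 75% × 35% = 1.575%.
Total: 55% + 8.4875% + 1.575% = 65.0625%.
Rounded: 65.06%.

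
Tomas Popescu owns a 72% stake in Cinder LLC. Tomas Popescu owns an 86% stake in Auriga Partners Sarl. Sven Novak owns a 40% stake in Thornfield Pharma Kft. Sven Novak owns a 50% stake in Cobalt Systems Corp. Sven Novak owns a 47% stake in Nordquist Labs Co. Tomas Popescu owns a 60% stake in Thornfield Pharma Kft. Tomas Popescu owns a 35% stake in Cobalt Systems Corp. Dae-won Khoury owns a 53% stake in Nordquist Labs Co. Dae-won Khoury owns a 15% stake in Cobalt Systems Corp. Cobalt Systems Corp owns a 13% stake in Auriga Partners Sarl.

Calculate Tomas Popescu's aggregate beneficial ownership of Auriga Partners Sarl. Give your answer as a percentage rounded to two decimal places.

90.55%

Tomas reaches Auriga along 2 paths.
Via Cobalt: 35% × 13% = 4.55%.
Direct stake: 86% = 86%.
Total: 4.55% + 86% = 90.55%.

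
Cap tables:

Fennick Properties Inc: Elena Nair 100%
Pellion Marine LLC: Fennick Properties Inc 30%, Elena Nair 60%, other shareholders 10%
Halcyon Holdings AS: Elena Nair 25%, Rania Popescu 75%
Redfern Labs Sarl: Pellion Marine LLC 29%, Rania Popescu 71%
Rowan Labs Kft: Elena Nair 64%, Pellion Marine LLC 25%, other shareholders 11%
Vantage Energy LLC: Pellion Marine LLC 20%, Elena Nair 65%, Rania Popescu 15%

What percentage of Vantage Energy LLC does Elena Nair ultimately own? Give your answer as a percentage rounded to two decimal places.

83.00%

Elena reaches Vantage along 3 paths.
Via Fennick → Pellion: 100% × 30% × 20% = 6%.
Via Pellion: 60% × 20% = 12%.
Direct stake: 65% = 65%.
Total: 6% + 12% + 65% = 83%.
Rounded: 83.00%.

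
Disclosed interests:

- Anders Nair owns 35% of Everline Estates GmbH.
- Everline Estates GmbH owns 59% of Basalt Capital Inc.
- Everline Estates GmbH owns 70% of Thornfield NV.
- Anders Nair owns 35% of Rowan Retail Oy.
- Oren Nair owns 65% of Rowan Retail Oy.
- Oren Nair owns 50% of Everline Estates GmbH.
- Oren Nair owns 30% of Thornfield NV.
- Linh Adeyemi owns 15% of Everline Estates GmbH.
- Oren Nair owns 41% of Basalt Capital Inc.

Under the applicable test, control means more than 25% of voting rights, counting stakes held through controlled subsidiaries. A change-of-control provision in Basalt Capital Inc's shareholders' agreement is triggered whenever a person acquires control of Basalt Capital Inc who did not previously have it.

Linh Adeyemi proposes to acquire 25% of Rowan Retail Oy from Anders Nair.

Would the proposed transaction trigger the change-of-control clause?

No

The purchase adds only to Linh's holdings (Anders's stake shrinks), so Linh is the only person who could newly come to control Basalt.
Linh's largest direct stake is 15% in Everline, which does not meet the threshold, so Linh controls no company.
Neither Linh nor any entity Linh controls holds any voting interest in Basalt.
So before the transaction, Linh does not control Basalt.
After the purchase, Linh holds 25% of Rowan directly, and Anders's stake falls to 10%.
Linh's side now holds 25% of Rowan, not > 25%, so Linh still does not control Rowan.
After the transaction, neither Linh nor any entity Linh controls holds a voting interest in Basalt, so Linh still does not control it.
No new person acquires control, so the clause is not triggered.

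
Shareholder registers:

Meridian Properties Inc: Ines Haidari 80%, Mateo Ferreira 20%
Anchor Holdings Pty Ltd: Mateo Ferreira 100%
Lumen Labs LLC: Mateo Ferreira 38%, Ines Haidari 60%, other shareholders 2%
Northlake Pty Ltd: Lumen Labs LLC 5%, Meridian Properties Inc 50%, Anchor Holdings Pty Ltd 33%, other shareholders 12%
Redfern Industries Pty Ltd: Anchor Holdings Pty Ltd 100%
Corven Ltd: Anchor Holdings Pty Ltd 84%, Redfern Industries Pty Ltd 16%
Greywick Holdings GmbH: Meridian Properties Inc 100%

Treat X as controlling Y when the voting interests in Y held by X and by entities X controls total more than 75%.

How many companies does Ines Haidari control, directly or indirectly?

Ines holds 80% of Meridian, so Ines controls Meridian.
Meridian holds 100% of Greywick, so Ines controls Greywick.
No other company's threshold is met.
Ines controls 2 companies.

2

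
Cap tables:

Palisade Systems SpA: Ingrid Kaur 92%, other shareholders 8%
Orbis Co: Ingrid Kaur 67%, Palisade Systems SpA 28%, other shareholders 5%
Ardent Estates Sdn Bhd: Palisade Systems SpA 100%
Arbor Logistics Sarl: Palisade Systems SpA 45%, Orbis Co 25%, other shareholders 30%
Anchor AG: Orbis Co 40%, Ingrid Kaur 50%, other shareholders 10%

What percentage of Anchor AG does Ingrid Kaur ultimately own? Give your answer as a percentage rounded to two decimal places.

Ingrid reaches Anchor along 3 paths.
Via Orbis: 67% × 40% = 26.8%.
Via Palisade → Orbis: 92% × 28% × 40% = 10.304%.
Direct stake: 50% = 50%.
Total: 26.8% + 10.304% + 50% = 87.104%.
Rounded: 87.10%.

87.10%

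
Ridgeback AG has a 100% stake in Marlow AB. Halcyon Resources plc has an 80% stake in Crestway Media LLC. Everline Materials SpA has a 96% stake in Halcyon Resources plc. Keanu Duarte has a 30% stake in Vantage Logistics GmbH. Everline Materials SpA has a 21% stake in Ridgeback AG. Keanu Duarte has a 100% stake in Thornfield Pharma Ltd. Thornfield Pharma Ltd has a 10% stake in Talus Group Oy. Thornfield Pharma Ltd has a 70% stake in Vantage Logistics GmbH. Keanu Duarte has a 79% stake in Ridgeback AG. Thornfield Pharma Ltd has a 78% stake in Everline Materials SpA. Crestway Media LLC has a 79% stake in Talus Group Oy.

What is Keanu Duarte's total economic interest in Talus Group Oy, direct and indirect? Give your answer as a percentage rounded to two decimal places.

Keanu reaches Talus along 2 paths.
Via Thornfield → Everline → Halcyon → Crestway: 100% × 78% × 96% × 80% × 79% = 47.32416%.
Via Thornfield: 100% × 10% = 10%.
Total: 47.32416% + 10% = 57.32416%.
Rounded: 57.32%.

57.32%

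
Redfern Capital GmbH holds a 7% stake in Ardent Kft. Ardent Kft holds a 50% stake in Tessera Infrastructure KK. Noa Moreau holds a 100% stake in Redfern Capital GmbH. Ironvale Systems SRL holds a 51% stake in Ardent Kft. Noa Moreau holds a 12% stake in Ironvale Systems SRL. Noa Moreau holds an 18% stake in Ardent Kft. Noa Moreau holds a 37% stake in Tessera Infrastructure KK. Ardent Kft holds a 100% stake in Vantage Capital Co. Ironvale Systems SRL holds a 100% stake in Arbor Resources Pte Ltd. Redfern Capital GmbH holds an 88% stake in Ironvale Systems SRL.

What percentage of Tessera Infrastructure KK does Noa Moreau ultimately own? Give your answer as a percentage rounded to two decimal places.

Noa reaches Tessera along 5 paths.
Direct stake: 37% = 37%.
Via Redfern → Ardent: 100% × 7% × 50% = 3.5%.
Via Ardent: 18% × 50% = 9%.
Via Ironvale → Ardent: 12% × 51% × 50% = 3.06%.
Via Redfern → Ironvale → Ardent: 100% × 88% × 51% × 50% = 22.44%.
Total: 37% + 3.5% + 9% + 3.06% + 22.44% = 75%.
Rounded: 75.00%.

75.00%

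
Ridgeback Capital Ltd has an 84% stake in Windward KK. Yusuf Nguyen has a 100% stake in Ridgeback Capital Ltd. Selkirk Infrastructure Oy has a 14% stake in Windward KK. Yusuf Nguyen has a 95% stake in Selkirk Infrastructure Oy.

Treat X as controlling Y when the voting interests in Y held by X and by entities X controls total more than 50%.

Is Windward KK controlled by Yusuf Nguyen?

Yes

Yusuf holds 100% of Ridgeback, so Yusuf controls Ridgeback.
Yusuf holds 95% of Selkirk, so Yusuf controls Selkirk.
Ridgeback and Selkirk together hold 84% + 14% = 98% of Windward, so Yusuf controls Windward.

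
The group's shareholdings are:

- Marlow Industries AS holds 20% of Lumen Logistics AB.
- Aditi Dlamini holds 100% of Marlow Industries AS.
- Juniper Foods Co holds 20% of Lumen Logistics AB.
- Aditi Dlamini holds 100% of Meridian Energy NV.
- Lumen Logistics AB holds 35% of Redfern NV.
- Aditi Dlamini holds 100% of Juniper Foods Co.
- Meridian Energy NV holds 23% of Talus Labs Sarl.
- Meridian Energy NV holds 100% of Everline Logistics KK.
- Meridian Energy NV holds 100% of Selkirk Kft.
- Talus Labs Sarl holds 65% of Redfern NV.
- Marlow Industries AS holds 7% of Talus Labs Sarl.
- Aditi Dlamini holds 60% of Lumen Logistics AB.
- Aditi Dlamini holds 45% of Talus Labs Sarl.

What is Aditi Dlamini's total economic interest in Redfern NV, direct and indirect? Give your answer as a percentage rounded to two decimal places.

Aditi reaches Redfern along 6 paths.
Via Lumen: 60% × 35% = 21%.
Via Marlow → Lumen: 100% × 20% × 35% = 7%.
Via Juniper → Lumen: 100% × 20% × 35% = 7%.
Via Meridian → Talus: 100% × 23% × 65% = 14.95%.
Via Marlow → Talus: 100% × 7% × 65% = 4.55%.
Via Talus: 45% × 65% = 29.25%.
Total: 21% + 7% + 7% + 14.95% + 4.55% + 29.25% = 83.75%.

83.75%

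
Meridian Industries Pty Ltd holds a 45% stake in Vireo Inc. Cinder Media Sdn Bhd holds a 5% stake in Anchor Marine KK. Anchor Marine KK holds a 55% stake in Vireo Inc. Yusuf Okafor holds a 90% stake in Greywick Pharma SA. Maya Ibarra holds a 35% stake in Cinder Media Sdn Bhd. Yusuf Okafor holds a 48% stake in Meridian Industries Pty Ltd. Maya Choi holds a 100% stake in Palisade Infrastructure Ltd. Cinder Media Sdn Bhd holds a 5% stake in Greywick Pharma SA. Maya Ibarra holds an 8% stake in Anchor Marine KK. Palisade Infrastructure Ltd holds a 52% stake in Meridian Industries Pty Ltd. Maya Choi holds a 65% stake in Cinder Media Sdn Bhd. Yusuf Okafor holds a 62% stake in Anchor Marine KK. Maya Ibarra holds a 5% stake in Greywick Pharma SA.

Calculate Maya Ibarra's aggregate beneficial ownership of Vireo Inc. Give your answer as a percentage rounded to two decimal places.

5.36%

Maya Ibarra reaches Vireo along 2 paths.
Via Anchor: 8% × 55% = 4.4%.
Via Cinder → Anchor: 35% × 5% × 55% = 0.9625%.
Total: 4.4% + 0.9625% = 5.3625%.
Rounded: 5.36%.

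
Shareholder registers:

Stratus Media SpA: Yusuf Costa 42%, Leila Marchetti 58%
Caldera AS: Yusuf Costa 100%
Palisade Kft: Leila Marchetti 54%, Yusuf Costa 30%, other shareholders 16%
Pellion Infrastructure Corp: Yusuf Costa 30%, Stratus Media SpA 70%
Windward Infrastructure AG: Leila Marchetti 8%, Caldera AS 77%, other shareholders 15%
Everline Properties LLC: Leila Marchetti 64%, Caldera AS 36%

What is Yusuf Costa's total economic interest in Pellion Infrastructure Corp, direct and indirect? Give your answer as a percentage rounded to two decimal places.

59.40%

Yusuf reaches Pellion along 2 paths.
Direct stake: 30% = 30%.
Via Stratus: 42% × 70% = 29.4%.
Total: 30% + 29.4% = 59.4%.
Rounded: 59.40%.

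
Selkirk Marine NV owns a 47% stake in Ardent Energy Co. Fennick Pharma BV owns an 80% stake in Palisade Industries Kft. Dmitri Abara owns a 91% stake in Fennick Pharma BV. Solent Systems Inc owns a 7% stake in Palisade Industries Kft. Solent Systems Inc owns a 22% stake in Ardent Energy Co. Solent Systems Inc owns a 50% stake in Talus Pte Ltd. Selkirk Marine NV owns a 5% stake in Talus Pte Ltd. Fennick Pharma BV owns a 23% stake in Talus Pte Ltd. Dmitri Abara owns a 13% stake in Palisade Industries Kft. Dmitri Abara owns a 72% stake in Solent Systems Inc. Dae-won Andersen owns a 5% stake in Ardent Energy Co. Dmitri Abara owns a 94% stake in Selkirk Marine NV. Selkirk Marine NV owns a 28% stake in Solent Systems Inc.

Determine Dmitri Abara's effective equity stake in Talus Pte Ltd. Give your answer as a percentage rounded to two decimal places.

74.79%

Dmitri reaches Talus along 4 paths.
Via Fennick: 91% × 23% = 20.93%.
Via Solent: 72% × 50% = 36%.
Via Selkirk → Solent: 94% × 28% × 50% = 13.16%.
Via Selkirk: 94% × 5% = 4.7%.
Total: 20.93% + 36% + 13.16% + 4.7% = 74.79%.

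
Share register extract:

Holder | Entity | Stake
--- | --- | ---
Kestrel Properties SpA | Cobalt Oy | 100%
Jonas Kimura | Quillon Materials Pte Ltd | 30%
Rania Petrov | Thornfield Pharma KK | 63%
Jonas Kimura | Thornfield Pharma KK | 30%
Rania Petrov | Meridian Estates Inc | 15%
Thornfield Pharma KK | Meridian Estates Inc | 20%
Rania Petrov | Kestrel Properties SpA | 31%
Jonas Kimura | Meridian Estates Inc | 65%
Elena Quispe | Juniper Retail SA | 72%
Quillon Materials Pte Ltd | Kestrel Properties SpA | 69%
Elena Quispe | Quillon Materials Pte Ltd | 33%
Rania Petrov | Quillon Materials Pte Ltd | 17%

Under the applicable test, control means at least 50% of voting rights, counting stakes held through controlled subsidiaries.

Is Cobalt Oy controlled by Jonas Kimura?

No

Jonas holds 65% of Meridian, so Jonas controls Meridian.
Neither Jonas nor any entity Jonas controls holds any voting interest in Cobalt.
So Jonas does not control Cobalt.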